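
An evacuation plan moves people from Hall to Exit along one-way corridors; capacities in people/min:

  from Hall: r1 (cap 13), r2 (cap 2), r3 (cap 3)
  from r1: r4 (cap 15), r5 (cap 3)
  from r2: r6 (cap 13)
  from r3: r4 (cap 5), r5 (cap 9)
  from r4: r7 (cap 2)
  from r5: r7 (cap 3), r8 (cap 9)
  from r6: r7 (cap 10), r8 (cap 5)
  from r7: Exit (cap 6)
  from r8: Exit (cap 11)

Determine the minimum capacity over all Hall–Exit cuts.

Augment Hall→r1→r4→r7→Exit: bottleneck 2, flow now 2.
Augment Hall→r1→r5→r7→Exit: bottleneck 3, flow now 5.
Augment Hall→r2→r6→r7→Exit: bottleneck 1, flow now 6.
Augment Hall→r2→r6→r8→Exit: bottleneck 1, flow now 7.
Augment Hall→r3→r5→r8→Exit: bottleneck 3, flow now 10.
No augmenting path remains; maximum flow = 10.
By max-flow min-cut, the minimum cut capacity equals the max flow.
In the residual graph, reachable from Hall: {Hall, r1, r4}.
Min-cut edges: Hall→r2 (2), Hall→r3 (3), r1→r5 (3), r4→r7 (2); capacity 2 + 3 + 3 + 2 = 10.

10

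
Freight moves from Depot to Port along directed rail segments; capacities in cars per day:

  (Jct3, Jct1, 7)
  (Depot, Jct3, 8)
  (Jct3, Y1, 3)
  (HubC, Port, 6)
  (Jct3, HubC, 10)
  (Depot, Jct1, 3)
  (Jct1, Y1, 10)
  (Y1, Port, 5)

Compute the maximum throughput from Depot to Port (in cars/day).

11

Augment Depot→Jct3→HubC→Port: bottleneck 6, flow now 6.
Augment Depot→Jct3→Y1→Port: bottleneck 2, flow now 8.
Augment Depot→Jct1→Y1→Port: bottleneck 3, flow now 11.
No augmenting path remains; maximum flow = 11.
In the residual graph, reachable from Depot: {Depot}.
Min-cut edges: Depot→Jct3 (8), Depot→Jct1 (3); capacity 8 + 3 = 11.
This cut is saturated, so no flow can exceed 11.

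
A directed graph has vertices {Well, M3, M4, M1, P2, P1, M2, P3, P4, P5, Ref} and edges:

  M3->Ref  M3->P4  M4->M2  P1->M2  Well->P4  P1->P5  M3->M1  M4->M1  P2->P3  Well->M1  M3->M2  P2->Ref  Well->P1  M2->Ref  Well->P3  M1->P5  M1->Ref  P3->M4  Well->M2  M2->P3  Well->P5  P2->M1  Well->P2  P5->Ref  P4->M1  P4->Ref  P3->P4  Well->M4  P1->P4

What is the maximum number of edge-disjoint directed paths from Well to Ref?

5

Assign every edge capacity 1; by Menger, the answer equals the max flow.
Path Well→M1→Ref (+1); total 1.
Path Well→P2→Ref (+1); total 2.
Path Well→M2→Ref (+1); total 3.
Path Well→P4→Ref (+1); total 4.
Path Well→P5→Ref (+1); total 5.
No residual Well→Ref path; max flow = 5.
Certifying cut of size 5: {M1→Ref, M2→Ref, P4→Ref, P5→Ref, Well→P2}.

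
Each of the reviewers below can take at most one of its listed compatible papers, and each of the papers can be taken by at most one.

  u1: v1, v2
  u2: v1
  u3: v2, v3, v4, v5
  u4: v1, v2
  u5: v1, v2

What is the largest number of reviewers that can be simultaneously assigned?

3

Unit-capacity flow: source→left, listed edges, right→sink; max matching = max flow.
Augmenting path u1→v1 (+1); matched 1.
Augmenting path u3→v2 (+1); matched 2.
Augmenting path u4→v2→u3→v3 (+1); matched 3.
No augmenting path remains; maximum matching = 3.
König certificate: {u3, v1, v2} is a vertex cover of size 3 (every listed pair touches it), so no matching can be larger.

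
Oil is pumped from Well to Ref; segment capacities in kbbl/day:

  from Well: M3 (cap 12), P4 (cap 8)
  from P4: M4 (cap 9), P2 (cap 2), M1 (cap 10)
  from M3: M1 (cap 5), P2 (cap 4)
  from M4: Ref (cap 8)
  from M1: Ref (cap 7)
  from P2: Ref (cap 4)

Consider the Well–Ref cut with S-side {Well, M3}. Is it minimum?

Yes — it is a minimum cut (capacity 17).

Given cut capacity: 8 + 5 + 4 = 17.
Augment Well→P4→M4→Ref: bottleneck 8, flow now 8.
Augment Well→M3→M1→Ref: bottleneck 5, flow now 13.
Augment Well→M3→P2→Ref: bottleneck 4, flow now 17.
No augmenting path remains; maximum flow = 17.
Cut capacity 17 equals the max flow, so it is a minimum cut.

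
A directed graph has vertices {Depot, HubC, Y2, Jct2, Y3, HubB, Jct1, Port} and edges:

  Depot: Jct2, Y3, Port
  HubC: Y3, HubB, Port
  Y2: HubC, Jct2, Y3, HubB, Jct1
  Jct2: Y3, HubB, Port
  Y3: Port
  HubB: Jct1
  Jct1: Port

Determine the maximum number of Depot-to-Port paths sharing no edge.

3

Assign every edge capacity 1; by Menger, the answer equals the max flow.
Path Depot→Port (+1); total 1.
Path Depot→Jct2→Port (+1); total 2.
Path Depot→Y3→Port (+1); total 3.
No residual Depot→Port path; max flow = 3.
Certifying cut of size 3: {Depot→Jct2, Depot→Port, Depot→Y3}.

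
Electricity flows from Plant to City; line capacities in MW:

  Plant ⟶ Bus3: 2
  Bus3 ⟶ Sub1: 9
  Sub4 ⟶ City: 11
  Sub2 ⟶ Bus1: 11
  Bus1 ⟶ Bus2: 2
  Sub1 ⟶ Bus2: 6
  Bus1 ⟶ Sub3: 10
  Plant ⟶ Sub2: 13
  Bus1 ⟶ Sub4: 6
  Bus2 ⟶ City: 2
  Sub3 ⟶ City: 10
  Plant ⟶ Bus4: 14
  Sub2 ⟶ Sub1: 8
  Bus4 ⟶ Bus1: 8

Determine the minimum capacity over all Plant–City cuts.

Augment Plant→Sub2→Sub1→Bus2→City: bottleneck 2, flow now 2.
Augment Plant→Sub2→Bus1→Sub3→City: bottleneck 10, flow now 12.
Augment Plant→Sub2→Bus1→Sub4→City: bottleneck 1, flow now 13.
Augment Plant→Bus4→Bus1→Sub4→City: bottleneck 5, flow now 18.
No augmenting path remains; maximum flow = 18.
By max-flow min-cut, the minimum cut capacity equals the max flow.
In the residual graph, reachable from Plant: {Plant, Sub2, Bus4, Bus3, Sub1, Bus1, Bus2}.
Min-cut edges: Bus1→Sub3 (10), Bus1→Sub4 (6), Bus2→City (2); capacity 10 + 6 + 2 = 18.

18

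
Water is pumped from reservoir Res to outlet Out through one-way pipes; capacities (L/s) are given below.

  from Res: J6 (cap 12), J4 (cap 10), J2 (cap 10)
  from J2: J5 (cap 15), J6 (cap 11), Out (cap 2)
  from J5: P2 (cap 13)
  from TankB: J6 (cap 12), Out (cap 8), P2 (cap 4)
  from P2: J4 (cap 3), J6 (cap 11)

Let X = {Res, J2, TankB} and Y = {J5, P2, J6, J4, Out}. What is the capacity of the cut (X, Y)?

74

Edges leaving {Res, J2, TankB}: Res→J6 (12), Res→J4 (10), J2→J5 (15), J2→J6 (11), J2→Out (2), TankB→P2 (4), TankB→J6 (12), TankB→Out (8).
Cut capacity = 12 + 10 + 15 + 11 + 2 + 4 + 12 + 8 = 74.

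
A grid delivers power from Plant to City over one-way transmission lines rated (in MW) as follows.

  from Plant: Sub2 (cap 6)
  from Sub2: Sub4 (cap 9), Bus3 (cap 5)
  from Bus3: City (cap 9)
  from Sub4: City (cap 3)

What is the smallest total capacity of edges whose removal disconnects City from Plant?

Augment Plant→Sub2→Bus3→City: bottleneck 5, flow now 5.
Augment Plant→Sub2→Sub4→City: bottleneck 1, flow now 6.
No augmenting path remains; maximum flow = 6.
By max-flow min-cut, the minimum cut capacity equals the max flow.
In the residual graph, reachable from Plant: {Plant}.
Min-cut edges: Plant→Sub2 (6); capacity 6 = 6.

6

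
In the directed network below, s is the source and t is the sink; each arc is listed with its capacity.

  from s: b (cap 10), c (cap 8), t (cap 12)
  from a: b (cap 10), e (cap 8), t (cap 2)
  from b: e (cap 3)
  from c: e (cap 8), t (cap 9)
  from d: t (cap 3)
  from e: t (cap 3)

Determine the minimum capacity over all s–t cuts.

Augment s→t: bottleneck 12, flow now 12.
Augment s→c→t: bottleneck 8, flow now 20.
Augment s→b→e→t: bottleneck 3, flow now 23.
No augmenting path remains; maximum flow = 23.
By max-flow min-cut, the minimum cut capacity equals the max flow.
In the residual graph, reachable from s: {s, b}.
Min-cut edges: s→c (8), s→t (12), b→e (3); capacity 8 + 12 + 3 = 23.

23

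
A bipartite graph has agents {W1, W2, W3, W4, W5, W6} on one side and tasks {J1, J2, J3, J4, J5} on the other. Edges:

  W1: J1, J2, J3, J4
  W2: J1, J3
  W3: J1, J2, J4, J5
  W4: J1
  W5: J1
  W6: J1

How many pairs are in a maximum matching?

4

Unit-capacity flow: source→left, listed edges, right→sink; max matching = max flow.
Augmenting path W1→J1 (+1); matched 1.
Augmenting path W2→J3 (+1); matched 2.
Augmenting path W3→J2 (+1); matched 3.
Augmenting path W4→J1→W1→J4 (+1); matched 4.
No augmenting path remains; maximum matching = 4.
König certificate: {W1, W2, W3, J1} is a vertex cover of size 4 (every listed pair touches it), so no matching can be larger.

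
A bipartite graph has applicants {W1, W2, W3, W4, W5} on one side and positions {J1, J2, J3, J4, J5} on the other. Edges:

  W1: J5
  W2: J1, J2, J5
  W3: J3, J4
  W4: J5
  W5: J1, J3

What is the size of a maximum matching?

4

Unit-capacity flow: source→left, listed edges, right→sink; max matching = max flow.
Augmenting path W1→J5 (+1); matched 1.
Augmenting path W2→J1 (+1); matched 2.
Augmenting path W3→J3 (+1); matched 3.
Augmenting path W5→J1→W2→J2 (+1); matched 4.
No augmenting path remains; maximum matching = 4.
König certificate: {W2, W3, W5, J5} is a vertex cover of size 4 (every listed pair touches it), so no matching can be larger.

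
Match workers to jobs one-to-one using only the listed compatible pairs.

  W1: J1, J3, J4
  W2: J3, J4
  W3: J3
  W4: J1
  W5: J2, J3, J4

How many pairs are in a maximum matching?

4

Unit-capacity flow: source→left, listed edges, right→sink; max matching = max flow.
Augmenting path W1→J1 (+1); matched 1.
Augmenting path W2→J3 (+1); matched 2.
Augmenting path W5→J2 (+1); matched 3.
Augmenting path W3→J3→W2→J4 (+1); matched 4.
No augmenting path remains; maximum matching = 4.
König certificate: {W5, J1, J3, J4} is a vertex cover of size 4 (every listed pair touches it), so no matching can be larger.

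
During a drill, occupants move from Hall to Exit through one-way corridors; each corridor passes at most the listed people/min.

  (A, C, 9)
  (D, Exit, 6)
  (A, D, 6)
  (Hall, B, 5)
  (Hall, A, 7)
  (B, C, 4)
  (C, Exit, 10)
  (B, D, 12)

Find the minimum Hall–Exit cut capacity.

12

Augment Hall→A→C→Exit: bottleneck 7, flow now 7.
Augment Hall→B→C→Exit: bottleneck 3, flow now 10.
Augment Hall→B→D→Exit: bottleneck 2, flow now 12.
No augmenting path remains; maximum flow = 12.
By max-flow min-cut, the minimum cut capacity equals the max flow.
In the residual graph, reachable from Hall: {Hall}.
Min-cut edges: Hall→A (7), Hall→B (5); capacity 7 + 5 = 12.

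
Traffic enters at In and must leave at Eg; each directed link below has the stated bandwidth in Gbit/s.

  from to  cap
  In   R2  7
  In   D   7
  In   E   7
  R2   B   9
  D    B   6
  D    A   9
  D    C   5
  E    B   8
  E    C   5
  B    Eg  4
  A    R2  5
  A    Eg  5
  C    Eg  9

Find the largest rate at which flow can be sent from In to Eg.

Augment In→R2→B→Eg: bottleneck 4, flow now 4.
Augment In→D→A→Eg: bottleneck 5, flow now 9.
Augment In→D→C→Eg: bottleneck 2, flow now 11.
Augment In→E→C→Eg: bottleneck 5, flow now 16.
No augmenting path remains; maximum flow = 16.
In the residual graph, reachable from In: {In, R2, E, B}.
Min-cut edges: In→D (7), E→C (5), B→Eg (4); capacity 7 + 5 + 4 = 16.
This cut is saturated, so no flow can exceed 16.

16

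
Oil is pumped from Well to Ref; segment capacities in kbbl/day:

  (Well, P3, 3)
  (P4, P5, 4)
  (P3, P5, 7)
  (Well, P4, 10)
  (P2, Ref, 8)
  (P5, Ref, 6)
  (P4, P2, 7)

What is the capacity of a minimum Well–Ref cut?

13

Augment Well→P4→P5→Ref: bottleneck 4, flow now 4.
Augment Well→P4→P2→Ref: bottleneck 6, flow now 10.
Augment Well→P3→P5→Ref: bottleneck 2, flow now 12.
Augment Well→P3→P5→P4→P2→Ref: bottleneck 1, flow now 13. (uses reverse residual edge)
No augmenting path remains; maximum flow = 13.
By max-flow min-cut, the minimum cut capacity equals the max flow.
In the residual graph, reachable from Well: {Well}.
Min-cut edges: Well→P4 (10), Well→P3 (3); capacity 10 + 3 = 13.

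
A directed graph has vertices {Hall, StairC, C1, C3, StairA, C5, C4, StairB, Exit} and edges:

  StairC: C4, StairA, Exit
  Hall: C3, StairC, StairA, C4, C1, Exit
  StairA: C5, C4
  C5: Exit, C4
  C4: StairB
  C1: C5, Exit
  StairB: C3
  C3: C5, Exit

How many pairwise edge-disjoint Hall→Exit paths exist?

Assign every edge capacity 1; by Menger, the answer equals the max flow.
Path Hall→Exit (+1); total 1.
Path Hall→StairC→Exit (+1); total 2.
Path Hall→C1→Exit (+1); total 3.
Path Hall→C3→Exit (+1); total 4.
Path Hall→StairA→C5→Exit (+1); total 5.
No residual Hall→Exit path; max flow = 5.
Certifying cut of size 5: {C3→Exit, C5→Exit, Hall→C1, Hall→Exit, Hall→StairC}.

5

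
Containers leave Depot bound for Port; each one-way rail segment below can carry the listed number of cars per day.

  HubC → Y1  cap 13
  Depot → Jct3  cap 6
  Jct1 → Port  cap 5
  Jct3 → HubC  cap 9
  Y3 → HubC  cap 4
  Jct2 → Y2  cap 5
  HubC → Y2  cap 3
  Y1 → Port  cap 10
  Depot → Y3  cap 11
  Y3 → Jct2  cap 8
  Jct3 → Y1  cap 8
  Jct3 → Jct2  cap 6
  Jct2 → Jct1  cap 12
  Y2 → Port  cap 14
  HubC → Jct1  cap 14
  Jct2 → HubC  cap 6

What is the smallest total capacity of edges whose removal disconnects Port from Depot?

Augment Depot→Jct3→Y1→Port: bottleneck 6, flow now 6.
Augment Depot→Y3→Jct2→Jct1→Port: bottleneck 5, flow now 11.
Augment Depot→Y3→Jct2→Y2→Port: bottleneck 3, flow now 14.
Augment Depot→Y3→HubC→Y1→Port: bottleneck 3, flow now 17.
No augmenting path remains; maximum flow = 17.
By max-flow min-cut, the minimum cut capacity equals the max flow.
In the residual graph, reachable from Depot: {Depot}.
Min-cut edges: Depot→Jct3 (6), Depot→Y3 (11); capacity 6 + 11 = 17.

17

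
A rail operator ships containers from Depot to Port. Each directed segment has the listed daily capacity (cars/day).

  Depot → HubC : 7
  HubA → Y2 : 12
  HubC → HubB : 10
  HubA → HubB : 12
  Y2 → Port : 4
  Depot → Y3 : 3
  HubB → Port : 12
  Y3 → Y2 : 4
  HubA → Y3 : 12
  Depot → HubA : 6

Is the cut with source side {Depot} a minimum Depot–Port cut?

Given cut capacity: 3 + 6 + 7 = 16.
Augment Depot→Y3→Y2→Port: bottleneck 3, flow now 3.
Augment Depot→HubA→HubB→Port: bottleneck 6, flow now 9.
Augment Depot→HubC→HubB→Port: bottleneck 6, flow now 15.
Augment Depot→HubC→HubB→HubA→Y2→Port: bottleneck 1, flow now 16. (uses reverse residual edge)
No augmenting path remains; maximum flow = 16.
Cut capacity 16 equals the max flow, so it is a minimum cut.

Yes — it is a minimum cut (capacity 16).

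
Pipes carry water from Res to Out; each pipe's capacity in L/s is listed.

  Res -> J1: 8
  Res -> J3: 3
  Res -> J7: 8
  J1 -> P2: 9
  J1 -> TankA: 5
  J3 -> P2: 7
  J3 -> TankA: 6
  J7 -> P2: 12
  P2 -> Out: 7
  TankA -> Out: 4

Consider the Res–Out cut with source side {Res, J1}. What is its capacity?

Edges leaving {Res, J1}: Res→J3 (3), Res→J7 (8), J1→P2 (9), J1→TankA (5).
Cut capacity = 3 + 8 + 9 + 5 = 25.

25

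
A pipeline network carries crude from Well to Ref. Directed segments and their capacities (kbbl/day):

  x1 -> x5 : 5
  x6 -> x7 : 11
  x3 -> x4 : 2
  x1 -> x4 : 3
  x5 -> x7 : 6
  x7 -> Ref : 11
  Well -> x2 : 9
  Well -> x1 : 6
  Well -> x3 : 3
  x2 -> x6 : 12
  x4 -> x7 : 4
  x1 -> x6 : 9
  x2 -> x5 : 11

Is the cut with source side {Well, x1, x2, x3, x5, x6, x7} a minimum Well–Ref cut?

No — its capacity is 16, but the minimum cut has capacity 11.

Given cut capacity: 3 + 2 + 11 = 16.
Augment Well→x1→x4→x7→Ref: bottleneck 3, flow now 3.
Augment Well→x1→x5→x7→Ref: bottleneck 3, flow now 6.
Augment Well→x2→x5→x7→Ref: bottleneck 3, flow now 9.
Augment Well→x2→x6→x7→Ref: bottleneck 2, flow now 11.
No augmenting path remains; maximum flow = 11.
In the residual graph, reachable from Well: {Well, x1, x2, x3, x4, x5, x6, x7}.
Min-cut edges: x7→Ref (11); capacity 11 = 11.
Cut capacity 16 exceeds the max flow 11, so it is not minimum.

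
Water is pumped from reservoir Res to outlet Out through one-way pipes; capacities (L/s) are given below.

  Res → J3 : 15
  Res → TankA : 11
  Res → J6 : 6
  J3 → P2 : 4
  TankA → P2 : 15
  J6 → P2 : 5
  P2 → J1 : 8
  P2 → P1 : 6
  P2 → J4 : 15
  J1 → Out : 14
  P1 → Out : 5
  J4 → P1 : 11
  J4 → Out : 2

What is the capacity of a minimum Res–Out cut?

Augment Res→J3→P2→J1→Out: bottleneck 4, flow now 4.
Augment Res→TankA→P2→J1→Out: bottleneck 4, flow now 8.
Augment Res→TankA→P2→P1→Out: bottleneck 5, flow now 13.
Augment Res→TankA→P2→J4→Out: bottleneck 2, flow now 15.
No augmenting path remains; maximum flow = 15.
By max-flow min-cut, the minimum cut capacity equals the max flow.
In the residual graph, reachable from Res: {Res, J3, TankA, J6, P2, P1, J4}.
Min-cut edges: P2→J1 (8), P1→Out (5), J4→Out (2); capacity 8 + 5 + 2 = 15.

15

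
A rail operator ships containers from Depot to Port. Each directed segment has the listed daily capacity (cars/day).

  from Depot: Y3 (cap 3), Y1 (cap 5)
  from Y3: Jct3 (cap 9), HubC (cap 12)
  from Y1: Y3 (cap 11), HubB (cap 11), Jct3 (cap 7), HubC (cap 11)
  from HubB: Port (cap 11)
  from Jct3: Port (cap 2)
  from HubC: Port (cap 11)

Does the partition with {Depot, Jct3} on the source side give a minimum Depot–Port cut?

Given cut capacity: 3 + 5 + 2 = 10.
Augment Depot→Y3→Jct3→Port: bottleneck 2, flow now 2.
Augment Depot→Y3→HubC→Port: bottleneck 1, flow now 3.
Augment Depot→Y1→HubB→Port: bottleneck 5, flow now 8.
No augmenting path remains; maximum flow = 8.
In the residual graph, reachable from Depot: {Depot}.
Min-cut edges: Depot→Y3 (3), Depot→Y1 (5); capacity 3 + 5 = 8.
Cut capacity 10 exceeds the max flow 8, so it is not minimum.

No — its capacity is 10, but the minimum cut has capacity 8.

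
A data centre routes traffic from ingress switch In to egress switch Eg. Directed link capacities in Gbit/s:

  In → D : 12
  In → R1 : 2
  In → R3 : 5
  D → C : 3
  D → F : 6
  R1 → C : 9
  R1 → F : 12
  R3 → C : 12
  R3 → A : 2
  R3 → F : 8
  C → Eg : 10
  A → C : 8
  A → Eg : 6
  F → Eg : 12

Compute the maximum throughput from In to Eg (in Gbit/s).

Augment In→D→C→Eg: bottleneck 3, flow now 3.
Augment In→D→F→Eg: bottleneck 6, flow now 9.
Augment In→R1→C→Eg: bottleneck 2, flow now 11.
Augment In→R3→C→Eg: bottleneck 5, flow now 16.
No augmenting path remains; maximum flow = 16.
In the residual graph, reachable from In: {In, D}.
Min-cut edges: In→R1 (2), In→R3 (5), D→C (3), D→F (6); capacity 2 + 5 + 3 + 6 = 16.
This cut is saturated, so no flow can exceed 16.

16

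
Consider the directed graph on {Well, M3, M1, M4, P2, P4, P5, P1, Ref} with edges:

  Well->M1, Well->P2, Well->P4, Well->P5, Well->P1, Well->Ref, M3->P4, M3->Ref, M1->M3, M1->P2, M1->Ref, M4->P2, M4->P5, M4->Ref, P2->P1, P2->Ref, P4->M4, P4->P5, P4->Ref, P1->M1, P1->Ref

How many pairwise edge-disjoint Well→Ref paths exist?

5

Assign every edge capacity 1; by Menger, the answer equals the max flow.
Path Well→Ref (+1); total 1.
Path Well→M1→Ref (+1); total 2.
Path Well→P2→Ref (+1); total 3.
Path Well→P4→Ref (+1); total 4.
Path Well→P1→Ref (+1); total 5.
No residual Well→Ref path; max flow = 5.
Certifying cut of size 5: {Well→M1, Well→P1, Well→P2, Well→P4, Well→Ref}.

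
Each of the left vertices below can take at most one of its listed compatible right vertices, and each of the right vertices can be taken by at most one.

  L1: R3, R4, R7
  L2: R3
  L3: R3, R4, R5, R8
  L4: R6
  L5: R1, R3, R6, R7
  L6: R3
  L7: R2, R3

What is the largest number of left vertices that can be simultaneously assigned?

Unit-capacity flow: source→left, listed edges, right→sink; max matching = max flow.
Augmenting path L1→R3 (+1); matched 1.
Augmenting path L3→R4 (+1); matched 2.
Augmenting path L4→R6 (+1); matched 3.
Augmenting path L5→R1 (+1); matched 4.
Augmenting path L7→R2 (+1); matched 5.
Augmenting path L2→R3→L1→R7 (+1); matched 6.
No augmenting path remains; maximum matching = 6.
König certificate: {L1, L3, L4, L5, L7, R3} is a vertex cover of size 6 (every listed pair touches it), so no matching can be larger.

6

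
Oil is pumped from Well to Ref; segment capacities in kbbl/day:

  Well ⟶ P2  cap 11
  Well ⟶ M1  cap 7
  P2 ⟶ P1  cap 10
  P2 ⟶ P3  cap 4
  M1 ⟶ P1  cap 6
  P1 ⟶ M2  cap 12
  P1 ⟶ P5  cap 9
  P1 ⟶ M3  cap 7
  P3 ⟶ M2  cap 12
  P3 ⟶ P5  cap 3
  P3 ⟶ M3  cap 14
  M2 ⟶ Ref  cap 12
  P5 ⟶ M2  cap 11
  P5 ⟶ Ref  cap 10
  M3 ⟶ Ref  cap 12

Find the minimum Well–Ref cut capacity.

17

Augment Well→P2→P1→M2→Ref: bottleneck 10, flow now 10.
Augment Well→P2→P3→M2→Ref: bottleneck 1, flow now 11.
Augment Well→M1→P1→M2→Ref: bottleneck 1, flow now 12.
Augment Well→M1→P1→P5→Ref: bottleneck 5, flow now 17.
No augmenting path remains; maximum flow = 17.
By max-flow min-cut, the minimum cut capacity equals the max flow.
In the residual graph, reachable from Well: {Well, M1}.
Min-cut edges: Well→P2 (11), M1→P1 (6); capacity 11 + 6 = 17.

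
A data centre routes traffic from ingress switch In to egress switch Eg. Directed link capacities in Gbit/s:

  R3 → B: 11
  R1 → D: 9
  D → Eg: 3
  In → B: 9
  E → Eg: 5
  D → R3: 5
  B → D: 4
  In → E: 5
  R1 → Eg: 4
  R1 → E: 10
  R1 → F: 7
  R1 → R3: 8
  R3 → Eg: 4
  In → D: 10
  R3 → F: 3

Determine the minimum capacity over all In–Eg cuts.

Augment In→E→Eg: bottleneck 5, flow now 5.
Augment In→D→Eg: bottleneck 3, flow now 8.
Augment In→D→R3→Eg: bottleneck 4, flow now 12.
No augmenting path remains; maximum flow = 12.
By max-flow min-cut, the minimum cut capacity equals the max flow.
In the residual graph, reachable from In: {In, R3, B, F, D}.
Min-cut edges: In→E (5), R3→Eg (4), D→Eg (3); capacity 5 + 4 + 3 = 12.

12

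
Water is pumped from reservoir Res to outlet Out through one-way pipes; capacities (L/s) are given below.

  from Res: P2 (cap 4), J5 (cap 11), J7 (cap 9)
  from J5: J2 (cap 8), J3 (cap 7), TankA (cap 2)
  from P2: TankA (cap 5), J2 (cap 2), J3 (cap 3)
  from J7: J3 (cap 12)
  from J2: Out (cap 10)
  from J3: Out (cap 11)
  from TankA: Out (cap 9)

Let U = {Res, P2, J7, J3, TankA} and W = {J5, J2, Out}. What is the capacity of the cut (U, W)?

Edges leaving {Res, P2, J7, J3, TankA}: Res→J5 (11), P2→J2 (2), J3→Out (11), TankA→Out (9).
Cut capacity = 11 + 2 + 11 + 9 = 33.

33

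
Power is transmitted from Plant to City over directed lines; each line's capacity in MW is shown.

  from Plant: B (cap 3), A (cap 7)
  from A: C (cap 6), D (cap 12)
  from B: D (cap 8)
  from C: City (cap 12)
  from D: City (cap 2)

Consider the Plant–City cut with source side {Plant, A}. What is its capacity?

Edges leaving {Plant, A}: Plant→B (3), A→C (6), A→D (12).
Cut capacity = 3 + 6 + 12 = 21.

21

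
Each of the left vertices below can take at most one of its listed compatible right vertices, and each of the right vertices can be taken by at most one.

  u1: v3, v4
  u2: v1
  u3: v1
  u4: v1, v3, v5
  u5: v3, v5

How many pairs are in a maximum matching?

Unit-capacity flow: source→left, listed edges, right→sink; max matching = max flow.
Augmenting path u1→v3 (+1); matched 1.
Augmenting path u2→v1 (+1); matched 2.
Augmenting path u4→v5 (+1); matched 3.
Augmenting path u5→v3→u1→v4 (+1); matched 4.
No augmenting path remains; maximum matching = 4.
König certificate: {u1, u4, u5, v1} is a vertex cover of size 4 (every listed pair touches it), so no matching can be larger.

4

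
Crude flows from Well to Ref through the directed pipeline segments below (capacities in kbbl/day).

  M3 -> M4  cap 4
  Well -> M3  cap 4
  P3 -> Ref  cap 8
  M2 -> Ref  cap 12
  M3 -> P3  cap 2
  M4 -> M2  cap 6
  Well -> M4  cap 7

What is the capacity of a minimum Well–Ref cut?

Augment Well→M4→M2→Ref: bottleneck 6, flow now 6.
Augment Well→M3→P3→Ref: bottleneck 2, flow now 8.
No augmenting path remains; maximum flow = 8.
By max-flow min-cut, the minimum cut capacity equals the max flow.
In the residual graph, reachable from Well: {Well, M4, M3}.
Min-cut edges: M4→M2 (6), M3→P3 (2); capacity 6 + 2 = 8.

8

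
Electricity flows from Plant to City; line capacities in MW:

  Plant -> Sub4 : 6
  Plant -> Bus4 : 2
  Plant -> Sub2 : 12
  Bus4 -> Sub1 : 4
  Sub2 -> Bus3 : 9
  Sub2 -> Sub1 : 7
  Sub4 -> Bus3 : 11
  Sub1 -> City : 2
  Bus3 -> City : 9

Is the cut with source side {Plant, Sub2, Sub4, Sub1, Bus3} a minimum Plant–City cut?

No — its capacity is 13, but the minimum cut has capacity 11.

Given cut capacity: 2 + 2 + 9 = 13.
Augment Plant→Bus4→Sub1→City: bottleneck 2, flow now 2.
Augment Plant→Sub2→Bus3→City: bottleneck 9, flow now 11.
No augmenting path remains; maximum flow = 11.
In the residual graph, reachable from Plant: {Plant, Bus4, Sub2, Sub4, Sub1, Bus3}.
Min-cut edges: Sub1→City (2), Bus3→City (9); capacity 2 + 9 = 11.
Cut capacity 13 exceeds the max flow 11, so it is not minimum.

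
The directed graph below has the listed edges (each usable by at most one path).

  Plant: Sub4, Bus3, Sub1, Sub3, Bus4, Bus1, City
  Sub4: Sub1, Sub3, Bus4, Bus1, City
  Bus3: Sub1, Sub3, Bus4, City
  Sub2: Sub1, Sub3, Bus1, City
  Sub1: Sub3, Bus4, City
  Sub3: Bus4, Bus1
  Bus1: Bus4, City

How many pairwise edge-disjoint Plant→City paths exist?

Assign every edge capacity 1; by Menger, the answer equals the max flow.
Path Plant→City (+1); total 1.
Path Plant→Sub4→City (+1); total 2.
Path Plant→Bus3→City (+1); total 3.
Path Plant→Sub1→City (+1); total 4.
Path Plant→Bus1→City (+1); total 5.
No residual Plant→City path; max flow = 5.
Certifying cut of size 5: {Bus1→City, Plant→Bus3, Plant→City, Plant→Sub1, Plant→Sub4}.

5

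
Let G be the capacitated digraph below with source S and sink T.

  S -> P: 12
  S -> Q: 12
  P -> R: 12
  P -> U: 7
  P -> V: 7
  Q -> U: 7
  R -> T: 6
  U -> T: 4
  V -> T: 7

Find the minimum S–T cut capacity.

Augment S→P→R→T: bottleneck 6, flow now 6.
Augment S→P→U→T: bottleneck 4, flow now 10.
Augment S→P→V→T: bottleneck 2, flow now 12.
Augment S→Q→U→P→V→T: bottleneck 4, flow now 16. (uses reverse residual edge)
No augmenting path remains; maximum flow = 16.
By max-flow min-cut, the minimum cut capacity equals the max flow.
In the residual graph, reachable from S: {S, Q, U}.
Min-cut edges: S→P (12), U→T (4); capacity 12 + 4 = 16.

16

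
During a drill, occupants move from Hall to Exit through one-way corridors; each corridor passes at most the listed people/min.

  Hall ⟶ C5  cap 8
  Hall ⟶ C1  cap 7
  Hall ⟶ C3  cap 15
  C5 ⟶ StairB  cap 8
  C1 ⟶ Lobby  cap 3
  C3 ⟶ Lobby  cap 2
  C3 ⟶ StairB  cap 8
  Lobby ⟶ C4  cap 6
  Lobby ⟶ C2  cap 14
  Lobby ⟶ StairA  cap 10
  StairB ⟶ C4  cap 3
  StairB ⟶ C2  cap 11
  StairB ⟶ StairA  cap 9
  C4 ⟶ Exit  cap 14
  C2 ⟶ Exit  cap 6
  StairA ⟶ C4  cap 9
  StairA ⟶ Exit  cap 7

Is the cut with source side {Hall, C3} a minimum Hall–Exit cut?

No — its capacity is 25, but the minimum cut has capacity 21.

Given cut capacity: 8 + 7 + 2 + 8 = 25.
Augment Hall→C5→StairB→C4→Exit: bottleneck 3, flow now 3.
Augment Hall→C5→StairB→C2→Exit: bottleneck 5, flow now 8.
Augment Hall→C1→Lobby→C4→Exit: bottleneck 3, flow now 11.
Augment Hall→C3→Lobby→C4→Exit: bottleneck 2, flow now 13.
Augment Hall→C3→StairB→C2→Exit: bottleneck 1, flow now 14.
Augment Hall→C3→StairB→StairA→Exit: bottleneck 7, flow now 21.
No augmenting path remains; maximum flow = 21.
In the residual graph, reachable from Hall: {Hall, C1, C3}.
Min-cut edges: Hall→C5 (8), C1→Lobby (3), C3→Lobby (2), C3→StairB (8); capacity 8 + 3 + 2 + 8 = 21.
Cut capacity 25 exceeds the max flow 21, so it is not minimum.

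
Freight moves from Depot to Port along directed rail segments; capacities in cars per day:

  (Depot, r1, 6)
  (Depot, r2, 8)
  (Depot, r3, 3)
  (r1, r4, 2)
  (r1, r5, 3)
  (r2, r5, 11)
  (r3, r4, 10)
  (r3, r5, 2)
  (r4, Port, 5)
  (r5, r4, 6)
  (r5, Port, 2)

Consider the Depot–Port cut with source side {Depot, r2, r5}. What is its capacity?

Edges leaving {Depot, r2, r5}: Depot→r1 (6), Depot→r3 (3), r5→r4 (6), r5→Port (2).
Cut capacity = 6 + 3 + 6 + 2 = 17.

17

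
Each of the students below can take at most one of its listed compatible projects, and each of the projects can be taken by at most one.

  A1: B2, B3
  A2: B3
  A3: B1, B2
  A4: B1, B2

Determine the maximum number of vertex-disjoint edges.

3

Unit-capacity flow: source→left, listed edges, right→sink; max matching = max flow.
Augmenting path A1→B2 (+1); matched 1.
Augmenting path A2→B3 (+1); matched 2.
Augmenting path A3→B1 (+1); matched 3.
No augmenting path remains; maximum matching = 3.
König certificate: {B1, B2, B3} is a vertex cover of size 3 (every listed pair touches it), so no matching can be larger.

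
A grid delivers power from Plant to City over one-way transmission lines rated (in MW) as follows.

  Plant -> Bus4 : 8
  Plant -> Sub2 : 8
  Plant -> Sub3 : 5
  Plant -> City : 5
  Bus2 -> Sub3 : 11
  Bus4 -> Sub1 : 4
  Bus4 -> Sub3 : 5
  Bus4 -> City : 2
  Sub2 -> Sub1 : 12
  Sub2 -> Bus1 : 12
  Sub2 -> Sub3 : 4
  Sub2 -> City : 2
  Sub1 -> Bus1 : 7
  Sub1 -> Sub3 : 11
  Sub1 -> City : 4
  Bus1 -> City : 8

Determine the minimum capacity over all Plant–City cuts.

Augment Plant→City: bottleneck 5, flow now 5.
Augment Plant→Bus4→City: bottleneck 2, flow now 7.
Augment Plant→Sub2→City: bottleneck 2, flow now 9.
Augment Plant→Bus4→Sub1→City: bottleneck 4, flow now 13.
Augment Plant→Sub2→Bus1→City: bottleneck 6, flow now 19.
No augmenting path remains; maximum flow = 19.
By max-flow min-cut, the minimum cut capacity equals the max flow.
In the residual graph, reachable from Plant: {Plant, Bus4, Sub3}.
Min-cut edges: Plant→Sub2 (8), Plant→City (5), Bus4→Sub1 (4), Bus4→City (2); capacity 8 + 5 + 4 + 2 = 19.

19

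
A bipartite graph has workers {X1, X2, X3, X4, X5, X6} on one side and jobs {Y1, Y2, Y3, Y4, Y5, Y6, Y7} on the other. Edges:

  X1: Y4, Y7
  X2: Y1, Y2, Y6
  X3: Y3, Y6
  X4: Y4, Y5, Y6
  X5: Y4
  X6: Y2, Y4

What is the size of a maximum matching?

Unit-capacity flow: source→left, listed edges, right→sink; max matching = max flow.
Augmenting path X1→Y4 (+1); matched 1.
Augmenting path X2→Y1 (+1); matched 2.
Augmenting path X3→Y3 (+1); matched 3.
Augmenting path X4→Y5 (+1); matched 4.
Augmenting path X6→Y2 (+1); matched 5.
Augmenting path X5→Y4→X1→Y7 (+1); matched 6.
No augmenting path remains; maximum matching = 6.
König certificate: {X1, X2, X3, X4, X5, X6} is a vertex cover of size 6 (every listed pair touches it), so no matching can be larger.

6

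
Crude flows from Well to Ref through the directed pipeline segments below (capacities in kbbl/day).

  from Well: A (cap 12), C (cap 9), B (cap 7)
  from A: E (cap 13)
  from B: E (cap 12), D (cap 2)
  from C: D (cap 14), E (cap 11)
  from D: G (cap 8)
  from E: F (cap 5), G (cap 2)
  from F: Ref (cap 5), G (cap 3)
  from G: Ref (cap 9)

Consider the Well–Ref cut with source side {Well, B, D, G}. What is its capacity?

42

Edges leaving {Well, B, D, G}: Well→A (12), Well→C (9), B→E (12), G→Ref (9).
Cut capacity = 12 + 9 + 12 + 9 = 42.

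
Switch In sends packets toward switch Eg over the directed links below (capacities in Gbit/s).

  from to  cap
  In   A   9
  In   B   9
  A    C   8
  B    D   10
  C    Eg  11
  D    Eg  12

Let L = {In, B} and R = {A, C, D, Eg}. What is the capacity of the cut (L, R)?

Edges leaving {In, B}: In→A (9), B→D (10).
Cut capacity = 9 + 10 = 19.

19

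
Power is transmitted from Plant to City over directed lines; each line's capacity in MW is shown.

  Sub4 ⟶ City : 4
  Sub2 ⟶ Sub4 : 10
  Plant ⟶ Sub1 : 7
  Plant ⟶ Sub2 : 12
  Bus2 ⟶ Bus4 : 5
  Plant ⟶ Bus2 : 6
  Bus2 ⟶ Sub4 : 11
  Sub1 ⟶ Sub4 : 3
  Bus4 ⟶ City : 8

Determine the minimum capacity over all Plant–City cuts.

9

Augment Plant→Bus2→Sub4→City: bottleneck 4, flow now 4.
Augment Plant→Bus2→Bus4→City: bottleneck 2, flow now 6.
Augment Plant→Sub2→Sub4→Bus2→Bus4→City: bottleneck 3, flow now 9. (uses reverse residual edge)
No augmenting path remains; maximum flow = 9.
By max-flow min-cut, the minimum cut capacity equals the max flow.
In the residual graph, reachable from Plant: {Plant, Bus2, Sub2, Sub1, Sub4}.
Min-cut edges: Bus2→Bus4 (5), Sub4→City (4); capacity 5 + 4 = 9.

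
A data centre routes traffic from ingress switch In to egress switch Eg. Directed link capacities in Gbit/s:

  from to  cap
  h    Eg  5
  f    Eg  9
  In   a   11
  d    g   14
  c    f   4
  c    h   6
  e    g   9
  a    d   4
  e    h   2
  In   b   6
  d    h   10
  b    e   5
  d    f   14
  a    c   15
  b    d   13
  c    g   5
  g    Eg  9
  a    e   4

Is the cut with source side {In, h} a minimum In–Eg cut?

No — its capacity is 22, but the minimum cut has capacity 17.

Given cut capacity: 11 + 6 + 5 = 22.
Augment In→a→c→f→Eg: bottleneck 4, flow now 4.
Augment In→a→c→g→Eg: bottleneck 5, flow now 9.
Augment In→a→c→h→Eg: bottleneck 2, flow now 11.
Augment In→b→d→f→Eg: bottleneck 5, flow now 16.
Augment In→b→d→g→Eg: bottleneck 1, flow now 17.
No augmenting path remains; maximum flow = 17.
In the residual graph, reachable from In: {In}.
Min-cut edges: In→a (11), In→b (6); capacity 11 + 6 = 17.
Cut capacity 22 exceeds the max flow 17, so it is not minimum.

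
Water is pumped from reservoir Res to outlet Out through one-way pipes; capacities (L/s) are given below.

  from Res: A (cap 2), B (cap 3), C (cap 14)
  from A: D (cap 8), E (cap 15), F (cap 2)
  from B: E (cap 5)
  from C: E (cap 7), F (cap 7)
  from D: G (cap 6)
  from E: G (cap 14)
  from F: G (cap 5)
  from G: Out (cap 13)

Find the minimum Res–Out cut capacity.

13

Augment Res→A→D→G→Out: bottleneck 2, flow now 2.
Augment Res→B→E→G→Out: bottleneck 3, flow now 5.
Augment Res→C→E→G→Out: bottleneck 7, flow now 12.
Augment Res→C→F→G→Out: bottleneck 1, flow now 13.
No augmenting path remains; maximum flow = 13.
By max-flow min-cut, the minimum cut capacity equals the max flow.
In the residual graph, reachable from Res: {Res, A, B, C, D, E, F, G}.
Min-cut edges: G→Out (13); capacity 13 = 13.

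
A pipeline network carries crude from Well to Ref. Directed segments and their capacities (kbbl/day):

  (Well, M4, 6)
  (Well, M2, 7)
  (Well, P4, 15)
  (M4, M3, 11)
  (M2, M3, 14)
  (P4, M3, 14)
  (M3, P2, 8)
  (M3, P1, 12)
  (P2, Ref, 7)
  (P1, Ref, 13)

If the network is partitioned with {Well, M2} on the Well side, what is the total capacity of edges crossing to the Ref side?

35

Edges leaving {Well, M2}: Well→M4 (6), Well→P4 (15), M2→M3 (14).
Cut capacity = 6 + 15 + 14 = 35.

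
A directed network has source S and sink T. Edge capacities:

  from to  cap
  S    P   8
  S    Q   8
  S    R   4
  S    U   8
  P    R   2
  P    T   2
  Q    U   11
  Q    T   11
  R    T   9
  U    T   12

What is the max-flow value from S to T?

Augment S→P→T: bottleneck 2, flow now 2.
Augment S→Q→T: bottleneck 8, flow now 10.
Augment S→R→T: bottleneck 4, flow now 14.
Augment S→U→T: bottleneck 8, flow now 22.
Augment S→P→R→T: bottleneck 2, flow now 24.
No augmenting path remains; maximum flow = 24.
In the residual graph, reachable from S: {S, P}.
Min-cut edges: S→Q (8), S→R (4), S→U (8), P→R (2), P→T (2); capacity 8 + 4 + 8 + 2 + 2 = 24.
This cut is saturated, so no flow can exceed 24.

24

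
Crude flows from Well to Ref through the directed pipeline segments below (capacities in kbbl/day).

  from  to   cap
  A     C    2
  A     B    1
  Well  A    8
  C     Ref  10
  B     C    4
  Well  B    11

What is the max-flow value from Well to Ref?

6

Augment Well→A→C→Ref: bottleneck 2, flow now 2.
Augment Well→B→C→Ref: bottleneck 4, flow now 6.
No augmenting path remains; maximum flow = 6.
In the residual graph, reachable from Well: {Well, A, B}.
Min-cut edges: A→C (2), B→C (4); capacity 2 + 4 = 6.
This cut is saturated, so no flow can exceed 6.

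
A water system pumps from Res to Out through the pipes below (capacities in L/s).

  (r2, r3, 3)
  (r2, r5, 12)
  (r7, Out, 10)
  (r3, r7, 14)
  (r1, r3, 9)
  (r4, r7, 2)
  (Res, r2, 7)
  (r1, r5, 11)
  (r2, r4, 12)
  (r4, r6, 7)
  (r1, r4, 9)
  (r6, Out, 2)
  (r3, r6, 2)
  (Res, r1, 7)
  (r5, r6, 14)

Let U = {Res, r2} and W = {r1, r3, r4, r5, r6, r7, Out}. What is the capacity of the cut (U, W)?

Edges leaving {Res, r2}: Res→r1 (7), r2→r3 (3), r2→r4 (12), r2→r5 (12).
Cut capacity = 7 + 3 + 12 + 12 = 34.

34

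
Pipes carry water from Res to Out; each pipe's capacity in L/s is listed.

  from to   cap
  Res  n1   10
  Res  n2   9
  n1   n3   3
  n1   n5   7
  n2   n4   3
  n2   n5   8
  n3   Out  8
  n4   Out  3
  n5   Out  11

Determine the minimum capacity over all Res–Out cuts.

Augment Res→n1→n3→Out: bottleneck 3, flow now 3.
Augment Res→n1→n5→Out: bottleneck 7, flow now 10.
Augment Res→n2→n4→Out: bottleneck 3, flow now 13.
Augment Res→n2→n5→Out: bottleneck 4, flow now 17.
No augmenting path remains; maximum flow = 17.
By max-flow min-cut, the minimum cut capacity equals the max flow.
In the residual graph, reachable from Res: {Res, n1, n2, n5}.
Min-cut edges: n1→n3 (3), n2→n4 (3), n5→Out (11); capacity 3 + 3 + 11 = 17.

17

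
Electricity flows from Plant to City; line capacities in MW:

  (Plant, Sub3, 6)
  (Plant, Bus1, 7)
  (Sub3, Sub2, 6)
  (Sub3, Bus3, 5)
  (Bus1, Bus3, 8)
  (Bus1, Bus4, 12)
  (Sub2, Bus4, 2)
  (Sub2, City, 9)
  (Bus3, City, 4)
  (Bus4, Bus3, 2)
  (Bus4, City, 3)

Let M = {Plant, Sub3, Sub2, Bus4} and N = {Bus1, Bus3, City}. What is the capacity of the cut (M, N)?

Edges leaving {Plant, Sub3, Sub2, Bus4}: Plant→Bus1 (7), Sub3→Bus3 (5), Sub2→City (9), Bus4→Bus3 (2), Bus4→City (3).
Cut capacity = 7 + 5 + 9 + 2 + 3 = 26.

26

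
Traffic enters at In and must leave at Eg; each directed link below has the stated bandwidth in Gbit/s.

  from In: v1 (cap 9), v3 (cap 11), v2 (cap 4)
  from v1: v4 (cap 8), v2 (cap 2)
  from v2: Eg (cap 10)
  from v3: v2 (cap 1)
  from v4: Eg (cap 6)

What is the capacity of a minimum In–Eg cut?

Augment In→v2→Eg: bottleneck 4, flow now 4.
Augment In→v1→v2→Eg: bottleneck 2, flow now 6.
Augment In→v1→v4→Eg: bottleneck 6, flow now 12.
Augment In→v3→v2→Eg: bottleneck 1, flow now 13.
No augmenting path remains; maximum flow = 13.
By max-flow min-cut, the minimum cut capacity equals the max flow.
In the residual graph, reachable from In: {In, v1, v3, v4}.
Min-cut edges: In→v2 (4), v1→v2 (2), v3→v2 (1), v4→Eg (6); capacity 4 + 2 + 1 + 6 = 13.

13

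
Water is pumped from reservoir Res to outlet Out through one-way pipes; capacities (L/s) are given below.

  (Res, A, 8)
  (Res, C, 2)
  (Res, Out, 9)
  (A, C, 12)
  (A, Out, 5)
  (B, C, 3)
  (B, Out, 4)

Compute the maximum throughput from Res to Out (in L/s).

14

Augment Res→Out: bottleneck 9, flow now 9.
Augment Res→A→Out: bottleneck 5, flow now 14.
No augmenting path remains; maximum flow = 14.
In the residual graph, reachable from Res: {Res, A, C}.
Min-cut edges: Res→Out (9), A→Out (5); capacity 9 + 5 = 14.
This cut is saturated, so no flow can exceed 14.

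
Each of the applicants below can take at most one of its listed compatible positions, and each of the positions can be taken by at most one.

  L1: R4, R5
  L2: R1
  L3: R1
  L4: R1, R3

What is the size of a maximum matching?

3

Unit-capacity flow: source→left, listed edges, right→sink; max matching = max flow.
Augmenting path L1→R4 (+1); matched 1.
Augmenting path L2→R1 (+1); matched 2.
Augmenting path L4→R3 (+1); matched 3.
No augmenting path remains; maximum matching = 3.
König certificate: {L1, L4, R1} is a vertex cover of size 3 (every listed pair touches it), so no matching can be larger.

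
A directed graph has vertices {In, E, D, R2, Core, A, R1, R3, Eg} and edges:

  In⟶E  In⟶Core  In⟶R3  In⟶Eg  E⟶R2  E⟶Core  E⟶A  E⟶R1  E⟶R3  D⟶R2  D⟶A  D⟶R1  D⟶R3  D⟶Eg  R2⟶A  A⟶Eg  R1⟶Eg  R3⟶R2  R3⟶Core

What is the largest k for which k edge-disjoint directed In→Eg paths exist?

3

Assign every edge capacity 1; by Menger, the answer equals the max flow.
Augment In→Eg (+1); total 1.
Augment In→E→A→Eg (+1); total 2.
Augment In→R3→R2→A→E→R1→Eg (+1); total 3. (traverses E→A backwards in the residual graph, cancelling flow on it)
After the cancellation the 3 edge-disjoint paths are: In→E→R1→Eg; In→R3→R2→A→Eg; In→Eg.
No residual In→Eg path; max flow = 3.
Certifying cut of size 3: {In→E, In→Eg, In→R3}.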